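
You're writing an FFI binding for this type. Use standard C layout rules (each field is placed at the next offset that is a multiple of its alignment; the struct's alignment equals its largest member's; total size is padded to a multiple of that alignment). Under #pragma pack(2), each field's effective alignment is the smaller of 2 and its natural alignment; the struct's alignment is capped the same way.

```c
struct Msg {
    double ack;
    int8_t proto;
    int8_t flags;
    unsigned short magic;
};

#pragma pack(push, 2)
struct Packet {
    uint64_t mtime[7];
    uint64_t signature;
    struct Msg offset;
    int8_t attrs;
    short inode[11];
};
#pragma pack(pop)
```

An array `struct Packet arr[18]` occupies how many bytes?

Msg: 0..8  ack  (8B, 8-aligned); 8..9  proto  (1B, 1-aligned); 9..10  flags  (1B, 1-aligned); 10..12  magic  (2B, 2-aligned); 12..16  -- tail padding (4B); sizeof = 16, alignof = 8
0..56  mtime  (56B, 2-aligned)
56..64  signature  (8B, 2-aligned)
64..80  offset  (16B, 2-aligned)
80..81  attrs  (1B, 1-aligned)
81..82  -- padding (1B)
82..104  inode  (22B, 2-aligned)
sizeof = 104, alignof = 2
array of 18: 18 × 104 = 1872

1872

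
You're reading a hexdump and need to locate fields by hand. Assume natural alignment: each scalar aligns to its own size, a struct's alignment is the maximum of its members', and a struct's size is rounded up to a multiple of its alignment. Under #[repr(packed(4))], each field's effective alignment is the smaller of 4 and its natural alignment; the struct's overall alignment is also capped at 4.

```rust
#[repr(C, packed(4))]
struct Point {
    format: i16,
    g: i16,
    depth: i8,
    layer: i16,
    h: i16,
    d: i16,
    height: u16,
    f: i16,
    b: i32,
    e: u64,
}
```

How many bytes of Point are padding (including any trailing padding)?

@0: format [2B, align 2] → 2
@2: g [2B, align 2] → 4
@4: depth [1B, align 1] → 5
+1 pad (align 2)
@6: layer [2B, align 2] → 8
@8: h [2B, align 2] → 10
@10: d [2B, align 2] → 12
@12: height [2B, align 2] → 14
@14: f [2B, align 2] → 16
@16: b [4B, align 4] → 20
@20: e [8B, align 4] → 28
size 28, align 4
data bytes 27, size 28 → padding 1

1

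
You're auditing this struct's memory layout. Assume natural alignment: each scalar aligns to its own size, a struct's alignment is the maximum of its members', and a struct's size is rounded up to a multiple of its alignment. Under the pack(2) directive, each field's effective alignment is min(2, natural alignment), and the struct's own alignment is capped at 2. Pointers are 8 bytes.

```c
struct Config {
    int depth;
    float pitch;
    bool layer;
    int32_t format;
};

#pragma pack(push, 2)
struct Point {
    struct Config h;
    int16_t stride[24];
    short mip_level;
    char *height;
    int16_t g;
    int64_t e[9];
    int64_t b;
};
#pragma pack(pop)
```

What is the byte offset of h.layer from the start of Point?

8

Config: depth at 0 (size 4, align 4) → ends 4; pitch at 4 (size 4, align 4) → ends 8; layer at 8 (size 1, align 1) → ends 9; pad 3 to align 4 for format; format at 12 (size 4, align 4) → ends 16; total 16 bytes, alignment 4
h at 0 (size 16, align 2) → ends 16
within Config: layer at 8
0 + 8 = 8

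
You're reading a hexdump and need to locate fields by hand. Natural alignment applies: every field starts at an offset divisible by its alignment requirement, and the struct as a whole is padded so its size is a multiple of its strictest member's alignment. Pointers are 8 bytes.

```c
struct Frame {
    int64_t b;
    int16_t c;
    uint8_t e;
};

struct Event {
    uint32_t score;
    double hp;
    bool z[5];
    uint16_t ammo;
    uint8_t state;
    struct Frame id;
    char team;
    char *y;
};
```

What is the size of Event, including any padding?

64

Frame: b at 0 (size 8, align 8) → ends 8; c at 8 (size 2, align 2) → ends 10; e at 10 (size 1, align 1) → ends 11; tail pad 5 to reach multiple of 8; total 16 bytes, alignment 8
score at 0 (size 4, align 4) → ends 4
pad 4 to align 8 for hp
hp at 8 (size 8, align 8) → ends 16
z at 16 (size 5, align 1) → ends 21
pad 1 to align 2 for ammo
ammo at 22 (size 2, align 2) → ends 24
state at 24 (size 1, align 1) → ends 25
pad 7 to align 8 for id
id at 32 (size 16, align 8) → ends 48
team at 48 (size 1, align 1) → ends 49
pad 7 to align 8 for y
y at 56 (size 8, align 8) → ends 64
total 64 bytes, alignment 8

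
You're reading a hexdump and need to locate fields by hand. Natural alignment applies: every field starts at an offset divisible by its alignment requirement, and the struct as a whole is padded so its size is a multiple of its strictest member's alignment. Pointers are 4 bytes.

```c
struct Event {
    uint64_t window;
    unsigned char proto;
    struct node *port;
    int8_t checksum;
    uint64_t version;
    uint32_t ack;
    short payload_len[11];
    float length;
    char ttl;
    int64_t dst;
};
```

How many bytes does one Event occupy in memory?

@0: window [8B, align 8] → 8
@8: proto [1B, align 1] → 9
+3 pad (align 4)
@12: port [4B, align 4] → 16
@16: checksum [1B, align 1] → 17
+7 pad (align 8)
@24: version [8B, align 8] → 32
@32: ack [4B, align 4] → 36
@36: payload_len [22B, align 2] → 58
+2 pad (align 4)
@60: length [4B, align 4] → 64
@64: ttl [1B, align 1] → 65
+7 pad (align 8)
@72: dst [8B, align 8] → 80
size 80, align 8

80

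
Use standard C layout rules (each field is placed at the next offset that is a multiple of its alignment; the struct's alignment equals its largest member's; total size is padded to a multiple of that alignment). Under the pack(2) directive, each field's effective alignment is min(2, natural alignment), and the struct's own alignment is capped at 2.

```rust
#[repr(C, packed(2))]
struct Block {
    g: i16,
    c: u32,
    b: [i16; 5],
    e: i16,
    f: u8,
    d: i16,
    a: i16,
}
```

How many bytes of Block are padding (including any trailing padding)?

1

0..2  g  (2B, 2-aligned)
2..6  c  (4B, 2-aligned)
6..16  b  (10B, 2-aligned)
16..18  e  (2B, 2-aligned)
18..19  f  (1B, 1-aligned)
19..20  -- padding (1B)
20..22  d  (2B, 2-aligned)
22..24  a  (2B, 2-aligned)
sizeof = 24, alignof = 2
data bytes 23, size 24 → padding 1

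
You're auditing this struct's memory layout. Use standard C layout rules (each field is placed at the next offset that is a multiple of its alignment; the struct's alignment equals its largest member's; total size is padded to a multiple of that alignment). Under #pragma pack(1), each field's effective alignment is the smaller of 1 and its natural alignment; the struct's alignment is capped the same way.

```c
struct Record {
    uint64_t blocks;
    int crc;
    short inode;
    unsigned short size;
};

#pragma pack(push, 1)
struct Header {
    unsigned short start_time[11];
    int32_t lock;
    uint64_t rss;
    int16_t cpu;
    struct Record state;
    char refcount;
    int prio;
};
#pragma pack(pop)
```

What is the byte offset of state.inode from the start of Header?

Record: @0: blocks [8B, align 8] → 8; @8: crc [4B, align 4] → 12; @12: inode [2B, align 2] → 14; @14: size [2B, align 2] → 16; size 16, align 8
@0: start_time [22B, align 1] → 22
@22: lock [4B, align 1] → 26
@26: rss [8B, align 1] → 34
@34: cpu [2B, align 1] → 36
@36: state [16B, align 1] → 52
within Record: inode at 12
36 + 12 = 48

48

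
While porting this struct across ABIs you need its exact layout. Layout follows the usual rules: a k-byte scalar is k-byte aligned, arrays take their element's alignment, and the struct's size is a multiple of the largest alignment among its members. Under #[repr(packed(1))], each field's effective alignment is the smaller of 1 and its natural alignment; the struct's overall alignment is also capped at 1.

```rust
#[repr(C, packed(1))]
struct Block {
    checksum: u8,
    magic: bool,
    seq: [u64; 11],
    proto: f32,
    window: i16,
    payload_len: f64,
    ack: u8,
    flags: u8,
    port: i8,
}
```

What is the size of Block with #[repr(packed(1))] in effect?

@0: checksum [1B, align 1] → 1
@1: magic [1B, align 1] → 2
@2: seq [88B, align 1] → 90
@90: proto [4B, align 1] → 94
@94: window [2B, align 1] → 96
@96: payload_len [8B, align 1] → 104
@104: ack [1B, align 1] → 105
@105: flags [1B, align 1] → 106
@106: port [1B, align 1] → 107
size 107, align 1

107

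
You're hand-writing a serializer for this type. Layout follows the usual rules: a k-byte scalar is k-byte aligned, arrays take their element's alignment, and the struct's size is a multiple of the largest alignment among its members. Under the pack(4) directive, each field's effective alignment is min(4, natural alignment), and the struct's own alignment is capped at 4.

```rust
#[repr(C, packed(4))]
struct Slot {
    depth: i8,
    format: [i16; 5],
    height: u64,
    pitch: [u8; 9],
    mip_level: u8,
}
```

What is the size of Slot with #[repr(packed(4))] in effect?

depth at 0 (size 1, align 1) → ends 1
pad 1 to align 2 for format
format at 2 (size 10, align 2) → ends 12
height at 12 (size 8, align 4) → ends 20
pitch at 20 (size 9, align 1) → ends 29
mip_level at 29 (size 1, align 1) → ends 30
tail pad 2 to reach multiple of 4
total 32 bytes, alignment 4

32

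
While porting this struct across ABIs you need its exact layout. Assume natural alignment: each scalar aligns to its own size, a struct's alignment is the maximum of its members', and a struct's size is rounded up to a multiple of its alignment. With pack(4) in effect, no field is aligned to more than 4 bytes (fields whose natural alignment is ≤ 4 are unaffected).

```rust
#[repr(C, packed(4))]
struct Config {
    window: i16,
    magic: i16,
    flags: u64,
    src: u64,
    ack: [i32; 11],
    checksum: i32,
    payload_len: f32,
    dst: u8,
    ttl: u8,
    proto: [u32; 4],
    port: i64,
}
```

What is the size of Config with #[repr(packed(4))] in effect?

100

0..2  window  (2B, 2-aligned)
2..4  magic  (2B, 2-aligned)
4..12  flags  (8B, 4-aligned)
12..20  src  (8B, 4-aligned)
20..64  ack  (44B, 4-aligned)
64..68  checksum  (4B, 4-aligned)
68..72  payload_len  (4B, 4-aligned)
72..73  dst  (1B, 1-aligned)
73..74  ttl  (1B, 1-aligned)
74..76  -- padding (2B)
76..92  proto  (16B, 4-aligned)
92..100  port  (8B, 4-aligned)
sizeof = 100, alignof = 4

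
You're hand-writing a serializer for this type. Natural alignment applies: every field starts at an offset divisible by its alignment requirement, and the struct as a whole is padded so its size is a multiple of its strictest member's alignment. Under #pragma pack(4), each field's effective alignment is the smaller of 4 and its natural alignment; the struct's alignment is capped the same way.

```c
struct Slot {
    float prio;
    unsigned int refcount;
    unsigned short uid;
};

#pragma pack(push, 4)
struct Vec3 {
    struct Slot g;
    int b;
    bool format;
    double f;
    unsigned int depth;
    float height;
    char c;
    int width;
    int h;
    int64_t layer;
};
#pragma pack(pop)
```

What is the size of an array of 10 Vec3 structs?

560

Slot: @0: prio [4B, align 4] → 4; @4: refcount [4B, align 4] → 8; @8: uid [2B, align 2] → 10; +2 tail pad (align 4); size 12, align 4
@0: g [12B, align 4] → 12
@12: b [4B, align 4] → 16
@16: format [1B, align 1] → 17
+3 pad (align 4)
@20: f [8B, align 4] → 28
@28: depth [4B, align 4] → 32
@32: height [4B, align 4] → 36
@36: c [1B, align 1] → 37
+3 pad (align 4)
@40: width [4B, align 4] → 44
@44: h [4B, align 4] → 48
@48: layer [8B, align 4] → 56
size 56, align 4
array of 10: 10 × 56 = 560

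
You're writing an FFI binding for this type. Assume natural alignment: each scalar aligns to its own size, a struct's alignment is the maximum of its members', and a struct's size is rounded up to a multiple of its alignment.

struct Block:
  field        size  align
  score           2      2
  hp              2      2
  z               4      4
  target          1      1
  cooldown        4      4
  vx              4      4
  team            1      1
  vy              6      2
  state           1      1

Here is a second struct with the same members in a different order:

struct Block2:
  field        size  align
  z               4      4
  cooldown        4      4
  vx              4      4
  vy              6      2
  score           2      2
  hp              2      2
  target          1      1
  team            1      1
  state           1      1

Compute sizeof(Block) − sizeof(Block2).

4

score at 0 (size 2, align 2) → ends 2
hp at 2 (size 2, align 2) → ends 4
z at 4 (size 4, align 4) → ends 8
target at 8 (size 1, align 1) → ends 9
pad 3 to align 4 for cooldown
cooldown at 12 (size 4, align 4) → ends 16
vx at 16 (size 4, align 4) → ends 20
team at 20 (size 1, align 1) → ends 21
pad 1 to align 2 for vy
vy at 22 (size 6, align 2) → ends 28
state at 28 (size 1, align 1) → ends 29
tail pad 3 to reach multiple of 4
total 32 bytes, alignment 4
— Block2 —
z at 0 (size 4, align 4) → ends 4
cooldown at 4 (size 4, align 4) → ends 8
vx at 8 (size 4, align 4) → ends 12
vy at 12 (size 6, align 2) → ends 18
score at 18 (size 2, align 2) → ends 20
hp at 20 (size 2, align 2) → ends 22
target at 22 (size 1, align 1) → ends 23
team at 23 (size 1, align 1) → ends 24
state at 24 (size 1, align 1) → ends 25
tail pad 3 to reach multiple of 4
total 28 bytes, alignment 4
32 − 28 = 4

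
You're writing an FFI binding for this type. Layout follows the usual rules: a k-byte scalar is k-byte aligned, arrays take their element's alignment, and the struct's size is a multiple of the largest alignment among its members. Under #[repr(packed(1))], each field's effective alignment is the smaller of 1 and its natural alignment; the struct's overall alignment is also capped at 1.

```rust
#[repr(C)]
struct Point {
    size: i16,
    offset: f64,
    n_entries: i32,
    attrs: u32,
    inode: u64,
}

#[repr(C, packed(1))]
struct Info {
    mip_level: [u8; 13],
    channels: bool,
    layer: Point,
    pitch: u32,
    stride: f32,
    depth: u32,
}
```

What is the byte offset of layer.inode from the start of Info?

Point: size at 0 (size 2, align 2) → ends 2; pad 6 to align 8 for offset; offset at 8 (size 8, align 8) → ends 16; n_entries at 16 (size 4, align 4) → ends 20; attrs at 20 (size 4, align 4) → ends 24; inode at 24 (size 8, align 8) → ends 32; total 32 bytes, alignment 8
mip_level at 0 (size 13, align 1) → ends 13
channels at 13 (size 1, align 1) → ends 14
layer at 14 (size 32, align 1) → ends 46
within Point: inode at 24
14 + 24 = 38

38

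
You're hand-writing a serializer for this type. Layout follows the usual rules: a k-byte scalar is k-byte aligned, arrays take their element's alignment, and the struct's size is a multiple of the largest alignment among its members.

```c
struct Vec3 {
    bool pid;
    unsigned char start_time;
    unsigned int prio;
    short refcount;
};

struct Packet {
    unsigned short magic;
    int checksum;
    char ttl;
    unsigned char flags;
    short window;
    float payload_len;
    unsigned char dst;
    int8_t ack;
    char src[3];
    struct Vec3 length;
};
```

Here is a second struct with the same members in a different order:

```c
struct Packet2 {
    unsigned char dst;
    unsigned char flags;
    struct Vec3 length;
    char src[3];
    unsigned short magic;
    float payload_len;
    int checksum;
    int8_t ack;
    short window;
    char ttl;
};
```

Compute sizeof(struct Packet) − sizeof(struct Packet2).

Vec3: 0..1  pid  (1B, 1-aligned); 1..2  start_time  (1B, 1-aligned); 2..4  -- padding (2B); 4..8  prio  (4B, 4-aligned); 8..10  refcount  (2B, 2-aligned); 10..12  -- tail padding (2B); sizeof = 12, alignof = 4
0..2  magic  (2B, 2-aligned)
2..4  -- padding (2B)
4..8  checksum  (4B, 4-aligned)
8..9  ttl  (1B, 1-aligned)
9..10  flags  (1B, 1-aligned)
10..12  window  (2B, 2-aligned)
12..16  payload_len  (4B, 4-aligned)
16..17  dst  (1B, 1-aligned)
17..18  ack  (1B, 1-aligned)
18..21  src  (3B, 1-aligned)
21..24  -- padding (3B)
24..36  length  (12B, 4-aligned)
sizeof = 36, alignof = 4
— Packet2 —
0..1  dst  (1B, 1-aligned)
1..2  flags  (1B, 1-aligned)
2..4  -- padding (2B)
4..16  length  (12B, 4-aligned)
16..19  src  (3B, 1-aligned)
19..20  -- padding (1B)
20..22  magic  (2B, 2-aligned)
22..24  -- padding (2B)
24..28  payload_len  (4B, 4-aligned)
28..32  checksum  (4B, 4-aligned)
32..33  ack  (1B, 1-aligned)
33..34  -- padding (1B)
34..36  window  (2B, 2-aligned)
36..37  ttl  (1B, 1-aligned)
37..40  -- tail padding (3B)
sizeof = 40, alignof = 4
36 − 40 = -4

-4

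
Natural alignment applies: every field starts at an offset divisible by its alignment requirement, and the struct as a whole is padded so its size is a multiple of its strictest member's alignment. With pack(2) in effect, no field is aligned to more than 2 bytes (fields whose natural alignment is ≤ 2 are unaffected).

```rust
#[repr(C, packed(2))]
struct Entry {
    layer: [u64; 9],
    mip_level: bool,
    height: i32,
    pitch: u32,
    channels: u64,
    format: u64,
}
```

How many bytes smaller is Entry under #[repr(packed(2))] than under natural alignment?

natural layout:
  0..72  layer  (72B, 8-aligned)
  72..73  mip_level  (1B, 1-aligned)
  73..76  -- padding (3B)
  76..80  height  (4B, 4-aligned)
  80..84  pitch  (4B, 4-aligned)
  84..88  -- padding (4B)
  88..96  channels  (8B, 8-aligned)
  96..104  format  (8B, 8-aligned)
  sizeof = 104, alignof = 8
packed(2) layout:
  0..72  layer  (72B, 2-aligned)
  72..73  mip_level  (1B, 1-aligned)
  73..74  -- padding (1B)
  74..78  height  (4B, 2-aligned)
  78..82  pitch  (4B, 2-aligned)
  82..90  channels  (8B, 2-aligned)
  90..98  format  (8B, 2-aligned)
  sizeof = 98, alignof = 2
104 − 98 = 6

6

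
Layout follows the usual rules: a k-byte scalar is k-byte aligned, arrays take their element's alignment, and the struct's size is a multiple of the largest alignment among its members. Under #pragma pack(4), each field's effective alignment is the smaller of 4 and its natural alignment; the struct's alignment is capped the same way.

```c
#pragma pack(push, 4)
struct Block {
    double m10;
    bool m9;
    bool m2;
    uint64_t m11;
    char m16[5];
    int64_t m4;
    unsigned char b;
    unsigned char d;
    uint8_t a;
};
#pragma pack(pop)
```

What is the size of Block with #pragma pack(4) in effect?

40

m10 at 0 (size 8, align 4) → ends 8
m9 at 8 (size 1, align 1) → ends 9
m2 at 9 (size 1, align 1) → ends 10
pad 2 to align 4 for m11
m11 at 12 (size 8, align 4) → ends 20
m16 at 20 (size 5, align 1) → ends 25
pad 3 to align 4 for m4
m4 at 28 (size 8, align 4) → ends 36
b at 36 (size 1, align 1) → ends 37
d at 37 (size 1, align 1) → ends 38
a at 38 (size 1, align 1) → ends 39
tail pad 1 to reach multiple of 4
total 40 bytes, alignment 4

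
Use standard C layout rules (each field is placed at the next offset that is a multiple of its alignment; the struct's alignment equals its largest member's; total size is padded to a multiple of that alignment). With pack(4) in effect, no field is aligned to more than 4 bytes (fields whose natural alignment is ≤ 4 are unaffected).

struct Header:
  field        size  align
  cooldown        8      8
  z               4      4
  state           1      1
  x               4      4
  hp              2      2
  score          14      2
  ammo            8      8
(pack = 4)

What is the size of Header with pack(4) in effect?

44

cooldown at 0 (size 8, align 4) → ends 8
z at 8 (size 4, align 4) → ends 12
state at 12 (size 1, align 1) → ends 13
pad 3 to align 4 for x
x at 16 (size 4, align 4) → ends 20
hp at 20 (size 2, align 2) → ends 22
score at 22 (size 14, align 2) → ends 36
ammo at 36 (size 8, align 4) → ends 44
total 44 bytes, alignment 4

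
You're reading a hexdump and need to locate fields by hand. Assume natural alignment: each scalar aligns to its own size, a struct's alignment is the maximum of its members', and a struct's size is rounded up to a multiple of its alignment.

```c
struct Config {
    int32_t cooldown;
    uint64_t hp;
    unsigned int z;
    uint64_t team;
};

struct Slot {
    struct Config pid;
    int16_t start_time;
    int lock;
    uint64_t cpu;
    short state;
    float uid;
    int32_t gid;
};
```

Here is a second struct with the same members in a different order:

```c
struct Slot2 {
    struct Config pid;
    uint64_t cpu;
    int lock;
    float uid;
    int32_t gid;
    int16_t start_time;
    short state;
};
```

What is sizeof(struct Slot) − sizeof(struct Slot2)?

Config: 0..4  cooldown  (4B, 4-aligned); 4..8  -- padding (4B); 8..16  hp  (8B, 8-aligned); 16..20  z  (4B, 4-aligned); 20..24  -- padding (4B); 24..32  team  (8B, 8-aligned); sizeof = 32, alignof = 8
0..32  pid  (32B, 8-aligned)
32..34  start_time  (2B, 2-aligned)
34..36  -- padding (2B)
36..40  lock  (4B, 4-aligned)
40..48  cpu  (8B, 8-aligned)
48..50  state  (2B, 2-aligned)
50..52  -- padding (2B)
52..56  uid  (4B, 4-aligned)
56..60  gid  (4B, 4-aligned)
60..64  -- tail padding (4B)
sizeof = 64, alignof = 8
— Slot2 —
0..32  pid  (32B, 8-aligned)
32..40  cpu  (8B, 8-aligned)
40..44  lock  (4B, 4-aligned)
44..48  uid  (4B, 4-aligned)
48..52  gid  (4B, 4-aligned)
52..54  start_time  (2B, 2-aligned)
54..56  state  (2B, 2-aligned)
sizeof = 56, alignof = 8
64 − 56 = 8

8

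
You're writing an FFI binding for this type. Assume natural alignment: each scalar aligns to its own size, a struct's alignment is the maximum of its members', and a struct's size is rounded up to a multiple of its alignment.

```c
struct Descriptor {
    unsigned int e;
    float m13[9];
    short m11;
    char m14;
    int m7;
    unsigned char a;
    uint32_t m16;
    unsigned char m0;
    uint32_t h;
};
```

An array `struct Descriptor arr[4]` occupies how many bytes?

@0: e [4B, align 4] → 4
@4: m13 [36B, align 4] → 40
@40: m11 [2B, align 2] → 42
@42: m14 [1B, align 1] → 43
+1 pad (align 4)
@44: m7 [4B, align 4] → 48
@48: a [1B, align 1] → 49
+3 pad (align 4)
@52: m16 [4B, align 4] → 56
@56: m0 [1B, align 1] → 57
+3 pad (align 4)
@60: h [4B, align 4] → 64
size 64, align 4
array of 4: 4 × 64 = 256

256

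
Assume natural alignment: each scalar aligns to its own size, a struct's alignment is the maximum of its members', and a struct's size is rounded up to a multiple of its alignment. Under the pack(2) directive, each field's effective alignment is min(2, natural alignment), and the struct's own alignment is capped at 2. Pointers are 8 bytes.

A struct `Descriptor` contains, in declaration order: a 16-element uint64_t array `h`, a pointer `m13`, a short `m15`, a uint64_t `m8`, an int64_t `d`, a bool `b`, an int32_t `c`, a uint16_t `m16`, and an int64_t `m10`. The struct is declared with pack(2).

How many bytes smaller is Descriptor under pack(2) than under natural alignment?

14

natural layout:
  @0: h [128B, align 8] → 128
  @128: m13 [8B, align 8] → 136
  @136: m15 [2B, align 2] → 138
  +6 pad (align 8)
  @144: m8 [8B, align 8] → 152
  @152: d [8B, align 8] → 160
  @160: b [1B, align 1] → 161
  +3 pad (align 4)
  @164: c [4B, align 4] → 168
  @168: m16 [2B, align 2] → 170
  +6 pad (align 8)
  @176: m10 [8B, align 8] → 184
  size 184, align 8
packed(2) layout:
  @0: h [128B, align 2] → 128
  @128: m13 [8B, align 2] → 136
  @136: m15 [2B, align 2] → 138
  @138: m8 [8B, align 2] → 146
  @146: d [8B, align 2] → 154
  @154: b [1B, align 1] → 155
  +1 pad (align 2)
  @156: c [4B, align 2] → 160
  @160: m16 [2B, align 2] → 162
  @162: m10 [8B, align 2] → 170
  size 170, align 2
184 − 170 = 14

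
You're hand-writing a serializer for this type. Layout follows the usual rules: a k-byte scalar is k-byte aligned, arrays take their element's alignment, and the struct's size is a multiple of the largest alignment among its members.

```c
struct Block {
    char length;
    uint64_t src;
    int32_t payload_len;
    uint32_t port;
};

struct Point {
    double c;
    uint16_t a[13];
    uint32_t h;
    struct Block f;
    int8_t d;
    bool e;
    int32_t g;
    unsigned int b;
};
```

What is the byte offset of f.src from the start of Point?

Block: @0: length [1B, align 1] → 1; +7 pad (align 8); @8: src [8B, align 8] → 16; @16: payload_len [4B, align 4] → 20; @20: port [4B, align 4] → 24; size 24, align 8
@0: c [8B, align 8] → 8
@8: a [26B, align 2] → 34
+2 pad (align 4)
@36: h [4B, align 4] → 40
@40: f [24B, align 8] → 64
within Block: src at 8
40 + 8 = 48

48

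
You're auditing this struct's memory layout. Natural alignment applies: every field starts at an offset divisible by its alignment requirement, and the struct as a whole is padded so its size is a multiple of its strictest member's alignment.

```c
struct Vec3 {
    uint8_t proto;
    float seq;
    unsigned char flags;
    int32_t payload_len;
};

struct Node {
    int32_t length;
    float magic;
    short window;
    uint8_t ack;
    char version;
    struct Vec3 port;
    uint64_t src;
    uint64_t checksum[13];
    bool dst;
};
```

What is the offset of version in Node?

Vec3: proto at 0 (size 1, align 1) → ends 1; pad 3 to align 4 for seq; seq at 4 (size 4, align 4) → ends 8; flags at 8 (size 1, align 1) → ends 9; pad 3 to align 4 for payload_len; payload_len at 12 (size 4, align 4) → ends 16; total 16 bytes, alignment 4
length at 0 (size 4, align 4) → ends 4
magic at 4 (size 4, align 4) → ends 8
window at 8 (size 2, align 2) → ends 10
ack at 10 (size 1, align 1) → ends 11
version at 11 (size 1, align 1) → ends 12

11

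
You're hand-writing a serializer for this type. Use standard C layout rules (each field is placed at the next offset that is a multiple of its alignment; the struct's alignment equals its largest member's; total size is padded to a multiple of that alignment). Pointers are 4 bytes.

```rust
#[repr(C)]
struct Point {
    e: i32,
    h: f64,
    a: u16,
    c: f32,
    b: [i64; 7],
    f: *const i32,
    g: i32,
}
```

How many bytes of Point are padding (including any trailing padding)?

@0: e [4B, align 4] → 4
+4 pad (align 8)
@8: h [8B, align 8] → 16
@16: a [2B, align 2] → 18
+2 pad (align 4)
@20: c [4B, align 4] → 24
@24: b [56B, align 8] → 80
@80: f [4B, align 4] → 84
@84: g [4B, align 4] → 88
size 88, align 8
data bytes 82, size 88 → padding 6

6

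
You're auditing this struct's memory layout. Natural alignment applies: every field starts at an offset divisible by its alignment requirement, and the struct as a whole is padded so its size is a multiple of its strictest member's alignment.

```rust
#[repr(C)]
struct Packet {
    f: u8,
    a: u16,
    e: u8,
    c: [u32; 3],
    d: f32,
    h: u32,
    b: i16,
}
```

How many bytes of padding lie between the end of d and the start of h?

0

@0: f [1B, align 1] → 1
+1 pad (align 2)
@2: a [2B, align 2] → 4
@4: e [1B, align 1] → 5
+3 pad (align 4)
@8: c [12B, align 4] → 20
@20: d [4B, align 4] → 24
@24: h [4B, align 4] → 28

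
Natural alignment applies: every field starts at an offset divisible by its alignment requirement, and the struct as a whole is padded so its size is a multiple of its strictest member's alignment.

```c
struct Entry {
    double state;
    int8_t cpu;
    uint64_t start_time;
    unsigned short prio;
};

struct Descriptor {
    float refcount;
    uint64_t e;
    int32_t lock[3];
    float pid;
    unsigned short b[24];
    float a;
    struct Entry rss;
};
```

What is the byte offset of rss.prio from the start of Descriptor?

112

Entry: state at 0 (size 8, align 8) → ends 8; cpu at 8 (size 1, align 1) → ends 9; pad 7 to align 8 for start_time; start_time at 16 (size 8, align 8) → ends 24; prio at 24 (size 2, align 2) → ends 26; tail pad 6 to reach multiple of 8; total 32 bytes, alignment 8
refcount at 0 (size 4, align 4) → ends 4
pad 4 to align 8 for e
e at 8 (size 8, align 8) → ends 16
lock at 16 (size 12, align 4) → ends 28
pid at 28 (size 4, align 4) → ends 32
b at 32 (size 48, align 2) → ends 80
a at 80 (size 4, align 4) → ends 84
pad 4 to align 8 for rss
rss at 88 (size 32, align 8) → ends 120
within Entry: prio at 24
88 + 24 = 112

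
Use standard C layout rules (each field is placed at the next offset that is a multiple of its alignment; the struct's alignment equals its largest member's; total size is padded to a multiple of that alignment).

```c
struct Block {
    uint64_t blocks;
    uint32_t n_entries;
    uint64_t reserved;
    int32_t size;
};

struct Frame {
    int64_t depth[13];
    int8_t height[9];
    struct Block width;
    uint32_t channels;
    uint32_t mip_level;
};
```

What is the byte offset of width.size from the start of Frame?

Block: 0..8  blocks  (8B, 8-aligned); 8..12  n_entries  (4B, 4-aligned); 12..16  -- padding (4B); 16..24  reserved  (8B, 8-aligned); 24..28  size  (4B, 4-aligned); 28..32  -- tail padding (4B); sizeof = 32, alignof = 8
0..104  depth  (104B, 8-aligned)
104..113  height  (9B, 1-aligned)
113..120  -- padding (7B)
120..152  width  (32B, 8-aligned)
within Block: size at 24
120 + 24 = 144

144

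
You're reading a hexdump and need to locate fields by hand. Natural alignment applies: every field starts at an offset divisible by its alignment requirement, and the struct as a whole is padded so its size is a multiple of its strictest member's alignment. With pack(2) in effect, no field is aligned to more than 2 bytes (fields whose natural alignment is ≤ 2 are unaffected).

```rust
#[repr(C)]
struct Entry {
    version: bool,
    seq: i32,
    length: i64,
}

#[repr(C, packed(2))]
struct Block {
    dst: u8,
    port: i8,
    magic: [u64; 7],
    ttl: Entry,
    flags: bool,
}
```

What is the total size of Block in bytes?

76 bytes

Entry: @0: version [1B, align 1] → 1; +3 pad (align 4); @4: seq [4B, align 4] → 8; @8: length [8B, align 8] → 16; size 16, align 8
@0: dst [1B, align 1] → 1
@1: port [1B, align 1] → 2
@2: magic [56B, align 2] → 58
@58: ttl [16B, align 2] → 74
@74: flags [1B, align 1] → 75
+1 tail pad (align 2)
size 76, align 2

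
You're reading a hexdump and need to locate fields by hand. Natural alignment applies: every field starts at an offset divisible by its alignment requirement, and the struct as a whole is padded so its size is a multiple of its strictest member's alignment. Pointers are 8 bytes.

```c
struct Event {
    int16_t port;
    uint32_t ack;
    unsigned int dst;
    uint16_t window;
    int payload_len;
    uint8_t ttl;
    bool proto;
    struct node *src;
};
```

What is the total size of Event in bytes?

32 bytes

0..2  port  (2B, 2-aligned)
2..4  -- padding (2B)
4..8  ack  (4B, 4-aligned)
8..12  dst  (4B, 4-aligned)
12..14  window  (2B, 2-aligned)
14..16  -- padding (2B)
16..20  payload_len  (4B, 4-aligned)
20..21  ttl  (1B, 1-aligned)
21..22  proto  (1B, 1-aligned)
22..24  -- padding (2B)
24..32  src  (8B, 8-aligned)
sizeof = 32, alignof = 8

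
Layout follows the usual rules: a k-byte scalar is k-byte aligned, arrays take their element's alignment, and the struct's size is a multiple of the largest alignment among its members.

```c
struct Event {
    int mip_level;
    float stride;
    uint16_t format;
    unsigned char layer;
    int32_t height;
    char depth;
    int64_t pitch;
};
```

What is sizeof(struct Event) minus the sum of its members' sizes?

8

mip_level at 0 (size 4, align 4) → ends 4
stride at 4 (size 4, align 4) → ends 8
format at 8 (size 2, align 2) → ends 10
layer at 10 (size 1, align 1) → ends 11
pad 1 to align 4 for height
height at 12 (size 4, align 4) → ends 16
depth at 16 (size 1, align 1) → ends 17
pad 7 to align 8 for pitch
pitch at 24 (size 8, align 8) → ends 32
total 32 bytes, alignment 8
data bytes 24, size 32 → padding 8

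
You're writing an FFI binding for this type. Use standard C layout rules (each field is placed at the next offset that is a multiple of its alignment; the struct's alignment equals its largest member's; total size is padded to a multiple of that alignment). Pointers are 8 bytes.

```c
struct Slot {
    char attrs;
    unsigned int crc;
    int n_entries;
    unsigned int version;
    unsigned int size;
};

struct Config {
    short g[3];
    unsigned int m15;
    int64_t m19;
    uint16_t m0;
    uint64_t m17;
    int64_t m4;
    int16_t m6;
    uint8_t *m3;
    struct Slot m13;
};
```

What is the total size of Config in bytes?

Slot: attrs at 0 (size 1, align 1) → ends 1; pad 3 to align 4 for crc; crc at 4 (size 4, align 4) → ends 8; n_entries at 8 (size 4, align 4) → ends 12; version at 12 (size 4, align 4) → ends 16; size at 16 (size 4, align 4) → ends 20; total 20 bytes, alignment 4
g at 0 (size 6, align 2) → ends 6
pad 2 to align 4 for m15
m15 at 8 (size 4, align 4) → ends 12
pad 4 to align 8 for m19
m19 at 16 (size 8, align 8) → ends 24
m0 at 24 (size 2, align 2) → ends 26
pad 6 to align 8 for m17
m17 at 32 (size 8, align 8) → ends 40
m4 at 40 (size 8, align 8) → ends 48
m6 at 48 (size 2, align 2) → ends 50
pad 6 to align 8 for m3
m3 at 56 (size 8, align 8) → ends 64
m13 at 64 (size 20, align 4) → ends 84
tail pad 4 to reach multiple of 8
total 88 bytes, alignment 8

88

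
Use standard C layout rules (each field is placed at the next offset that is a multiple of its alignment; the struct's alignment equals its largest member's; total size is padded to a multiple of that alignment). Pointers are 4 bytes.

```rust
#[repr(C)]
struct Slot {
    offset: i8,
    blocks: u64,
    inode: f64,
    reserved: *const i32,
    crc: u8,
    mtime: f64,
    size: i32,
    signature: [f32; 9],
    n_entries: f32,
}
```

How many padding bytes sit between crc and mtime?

offset at 0 (size 1, align 1) → ends 1
pad 7 to align 8 for blocks
blocks at 8 (size 8, align 8) → ends 16
inode at 16 (size 8, align 8) → ends 24
reserved at 24 (size 4, align 4) → ends 28
crc at 28 (size 1, align 1) → ends 29
pad 3 to align 8 for mtime
mtime at 32 (size 8, align 8) → ends 40

3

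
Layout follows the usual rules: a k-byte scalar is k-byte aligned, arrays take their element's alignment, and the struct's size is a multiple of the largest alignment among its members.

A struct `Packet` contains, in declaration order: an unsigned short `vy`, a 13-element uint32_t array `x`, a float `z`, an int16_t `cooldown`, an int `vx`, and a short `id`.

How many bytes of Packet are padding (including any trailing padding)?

vy at 0 (size 2, align 2) → ends 2
pad 2 to align 4 for x
x at 4 (size 52, align 4) → ends 56
z at 56 (size 4, align 4) → ends 60
cooldown at 60 (size 2, align 2) → ends 62
pad 2 to align 4 for vx
vx at 64 (size 4, align 4) → ends 68
id at 68 (size 2, align 2) → ends 70
tail pad 2 to reach multiple of 4
total 72 bytes, alignment 4
data bytes 66, size 72 → padding 6

6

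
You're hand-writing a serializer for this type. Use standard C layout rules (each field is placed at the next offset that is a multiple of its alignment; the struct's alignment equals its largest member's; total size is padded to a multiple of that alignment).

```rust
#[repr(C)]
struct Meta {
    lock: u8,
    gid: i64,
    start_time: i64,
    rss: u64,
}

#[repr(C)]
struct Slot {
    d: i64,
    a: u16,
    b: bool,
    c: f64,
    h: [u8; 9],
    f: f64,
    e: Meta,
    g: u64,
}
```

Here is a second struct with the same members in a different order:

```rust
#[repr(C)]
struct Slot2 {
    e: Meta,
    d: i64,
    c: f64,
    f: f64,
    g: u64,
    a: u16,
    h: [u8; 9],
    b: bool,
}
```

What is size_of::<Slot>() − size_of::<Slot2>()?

8

Meta: @0: lock [1B, align 1] → 1; +7 pad (align 8); @8: gid [8B, align 8] → 16; @16: start_time [8B, align 8] → 24; @24: rss [8B, align 8] → 32; size 32, align 8
@0: d [8B, align 8] → 8
@8: a [2B, align 2] → 10
@10: b [1B, align 1] → 11
+5 pad (align 8)
@16: c [8B, align 8] → 24
@24: h [9B, align 1] → 33
+7 pad (align 8)
@40: f [8B, align 8] → 48
@48: e [32B, align 8] → 80
@80: g [8B, align 8] → 88
size 88, align 8
— Slot2 —
@0: e [32B, align 8] → 32
@32: d [8B, align 8] → 40
@40: c [8B, align 8] → 48
@48: f [8B, align 8] → 56
@56: g [8B, align 8] → 64
@64: a [2B, align 2] → 66
@66: h [9B, align 1] → 75
@75: b [1B, align 1] → 76
+4 tail pad (align 8)
size 80, align 8
88 − 80 = 8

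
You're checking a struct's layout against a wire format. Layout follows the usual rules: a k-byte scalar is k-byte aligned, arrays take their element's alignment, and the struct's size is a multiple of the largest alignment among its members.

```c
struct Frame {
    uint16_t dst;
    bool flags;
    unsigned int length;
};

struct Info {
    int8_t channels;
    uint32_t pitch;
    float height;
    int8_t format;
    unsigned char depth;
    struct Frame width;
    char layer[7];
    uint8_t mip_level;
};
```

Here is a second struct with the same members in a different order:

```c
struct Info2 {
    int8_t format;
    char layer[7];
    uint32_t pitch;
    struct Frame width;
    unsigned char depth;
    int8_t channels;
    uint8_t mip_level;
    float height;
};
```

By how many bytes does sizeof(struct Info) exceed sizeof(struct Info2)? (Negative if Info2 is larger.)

Frame: 0..2  dst  (2B, 2-aligned); 2..3  flags  (1B, 1-aligned); 3..4  -- padding (1B); 4..8  length  (4B, 4-aligned); sizeof = 8, alignof = 4
0..1  channels  (1B, 1-aligned)
1..4  -- padding (3B)
4..8  pitch  (4B, 4-aligned)
8..12  height  (4B, 4-aligned)
12..13  format  (1B, 1-aligned)
13..14  depth  (1B, 1-aligned)
14..16  -- padding (2B)
16..24  width  (8B, 4-aligned)
24..31  layer  (7B, 1-aligned)
31..32  mip_level  (1B, 1-aligned)
sizeof = 32, alignof = 4
— Info2 —
0..1  format  (1B, 1-aligned)
1..8  layer  (7B, 1-aligned)
8..12  pitch  (4B, 4-aligned)
12..20  width  (8B, 4-aligned)
20..21  depth  (1B, 1-aligned)
21..22  channels  (1B, 1-aligned)
22..23  mip_level  (1B, 1-aligned)
23..24  -- padding (1B)
24..28  height  (4B, 4-aligned)
sizeof = 28, alignof = 4
32 − 28 = 4

4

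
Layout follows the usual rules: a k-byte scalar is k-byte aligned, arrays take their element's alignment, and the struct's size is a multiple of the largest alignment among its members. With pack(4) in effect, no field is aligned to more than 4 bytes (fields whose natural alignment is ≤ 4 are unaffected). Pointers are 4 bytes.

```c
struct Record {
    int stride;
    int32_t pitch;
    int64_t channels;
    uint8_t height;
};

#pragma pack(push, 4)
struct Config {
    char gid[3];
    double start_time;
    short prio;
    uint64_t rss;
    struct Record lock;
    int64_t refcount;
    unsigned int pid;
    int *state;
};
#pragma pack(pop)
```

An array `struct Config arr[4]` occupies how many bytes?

256

Record: stride at 0 (size 4, align 4) → ends 4; pitch at 4 (size 4, align 4) → ends 8; channels at 8 (size 8, align 8) → ends 16; height at 16 (size 1, align 1) → ends 17; tail pad 7 to reach multiple of 8; total 24 bytes, alignment 8
gid at 0 (size 3, align 1) → ends 3
pad 1 to align 4 for start_time
start_time at 4 (size 8, align 4) → ends 12
prio at 12 (size 2, align 2) → ends 14
pad 2 to align 4 for rss
rss at 16 (size 8, align 4) → ends 24
lock at 24 (size 24, align 4) → ends 48
refcount at 48 (size 8, align 4) → ends 56
pid at 56 (size 4, align 4) → ends 60
state at 60 (size 4, align 4) → ends 64
total 64 bytes, alignment 4
array of 4: 4 × 64 = 256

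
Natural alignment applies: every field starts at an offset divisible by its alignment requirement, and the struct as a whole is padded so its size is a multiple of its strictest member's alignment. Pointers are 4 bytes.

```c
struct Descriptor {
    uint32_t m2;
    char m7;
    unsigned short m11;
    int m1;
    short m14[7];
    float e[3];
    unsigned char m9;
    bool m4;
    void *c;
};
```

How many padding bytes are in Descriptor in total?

5

0..4  m2  (4B, 4-aligned)
4..5  m7  (1B, 1-aligned)
5..6  -- padding (1B)
6..8  m11  (2B, 2-aligned)
8..12  m1  (4B, 4-aligned)
12..26  m14  (14B, 2-aligned)
26..28  -- padding (2B)
28..40  e  (12B, 4-aligned)
40..41  m9  (1B, 1-aligned)
41..42  m4  (1B, 1-aligned)
42..44  -- padding (2B)
44..48  c  (4B, 4-aligned)
sizeof = 48, alignof = 4
data bytes 43, size 48 → padding 5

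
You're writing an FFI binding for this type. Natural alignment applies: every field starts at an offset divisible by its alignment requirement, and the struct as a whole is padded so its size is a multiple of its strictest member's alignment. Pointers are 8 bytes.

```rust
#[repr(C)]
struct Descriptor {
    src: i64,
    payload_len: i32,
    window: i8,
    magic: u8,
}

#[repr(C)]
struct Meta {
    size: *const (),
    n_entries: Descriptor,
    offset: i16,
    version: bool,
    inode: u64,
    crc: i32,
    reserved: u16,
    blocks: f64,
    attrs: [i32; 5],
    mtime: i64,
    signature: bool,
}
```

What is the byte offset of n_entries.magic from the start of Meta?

21

Descriptor: 0..8  src  (8B, 8-aligned); 8..12  payload_len  (4B, 4-aligned); 12..13  window  (1B, 1-aligned); 13..14  magic  (1B, 1-aligned); 14..16  -- tail padding (2B); sizeof = 16, alignof = 8
0..8  size  (8B, 8-aligned)
8..24  n_entries  (16B, 8-aligned)
within Descriptor: magic at 13
8 + 13 = 21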